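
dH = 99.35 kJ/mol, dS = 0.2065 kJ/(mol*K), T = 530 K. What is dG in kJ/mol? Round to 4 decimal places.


Gibbs: dG = dH - T*dS (consistent units, dS already in kJ/(mol*K)).
T*dS = 530 * 0.2065 = 109.445
dG = 99.35 - (109.445)
dG = -10.095 kJ/mol, rounded to 4 dp:

-10.0950 kJ/mol


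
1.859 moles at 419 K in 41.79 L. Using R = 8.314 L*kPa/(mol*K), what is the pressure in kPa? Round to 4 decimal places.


PV = nRT, solve for P = nRT / V.
nRT = 1.859 * 8.314 * 419 = 6475.9492
P = 6475.9492 / 41.79
P = 154.9640871 kPa, rounded to 4 dp:

154.9641 kPa


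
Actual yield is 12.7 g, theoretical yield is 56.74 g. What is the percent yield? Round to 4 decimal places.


% yield = 100 * actual / theoretical
% yield = 100 * 12.7 / 56.74
% yield = 22.38279873 %, rounded to 4 dp:

22.3828 %


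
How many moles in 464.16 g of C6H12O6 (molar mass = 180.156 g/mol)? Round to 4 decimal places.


n = mass / M
n = 464.16 / 180.156
n = 2.57643376 mol, rounded to 4 dp:

2.5764 mol


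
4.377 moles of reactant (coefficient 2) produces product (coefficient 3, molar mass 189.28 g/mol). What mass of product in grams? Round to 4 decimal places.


Use the coefficient ratio to convert reactant moles to product moles, then multiply by the product's molar mass.
moles_P = moles_R * (coeff_P / coeff_R) = 4.377 * (3/2) = 6.5655
mass_P = moles_P * M_P = 6.5655 * 189.28
mass_P = 1242.71784 g, rounded to 4 dp:

1242.7178 g


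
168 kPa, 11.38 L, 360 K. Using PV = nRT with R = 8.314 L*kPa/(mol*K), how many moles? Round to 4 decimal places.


PV = nRT, solve for n = PV / (RT).
PV = 168 * 11.38 = 1911.84
RT = 8.314 * 360 = 2993.04
n = 1911.84 / 2993.04
n = 0.63876193 mol, rounded to 4 dp:

0.6388 mol


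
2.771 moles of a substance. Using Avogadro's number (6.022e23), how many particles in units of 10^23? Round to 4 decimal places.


N = n * NA, then divide by 1e23 for the requested units.
N / 1e23 = n * 6.022
N / 1e23 = 2.771 * 6.022
N / 1e23 = 16.686962, rounded to 4 dp:

16.6870


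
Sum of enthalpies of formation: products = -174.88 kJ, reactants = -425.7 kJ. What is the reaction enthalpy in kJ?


dH_rxn = sum(dH_f products) - sum(dH_f reactants)
dH_rxn = -174.88 - (-425.7)
dH_rxn = 250.82 kJ:

250.82 kJ


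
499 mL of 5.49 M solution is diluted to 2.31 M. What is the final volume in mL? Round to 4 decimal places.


Dilution: M1*V1 = M2*V2, solve for V2.
V2 = M1*V1 / M2
V2 = 5.49 * 499 / 2.31
V2 = 2739.51 / 2.31
V2 = 1185.93506494 mL, rounded to 4 dp:

1185.9351 mL


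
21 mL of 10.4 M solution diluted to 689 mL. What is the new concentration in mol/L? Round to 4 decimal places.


Dilution: M1*V1 = M2*V2, solve for M2.
M2 = M1*V1 / V2
M2 = 10.4 * 21 / 689
M2 = 218.4 / 689
M2 = 0.31698113 mol/L, rounded to 4 dp:

0.3170 mol/L


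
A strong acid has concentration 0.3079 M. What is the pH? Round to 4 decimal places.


A strong acid dissociates completely, so [H+] equals the given concentration.
pH = -log10([H+]) = -log10(0.3079)
pH = 0.51159031, rounded to 4 dp:

0.5116


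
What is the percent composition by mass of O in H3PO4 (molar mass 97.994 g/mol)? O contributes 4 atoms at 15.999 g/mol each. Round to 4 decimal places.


pct = 100 * (n_elem * M_elem) / M_total
mass_contribution = 4 * 15.999 = 63.996 g/mol
pct = 100 * 63.996 / 97.994
pct = 65.30603915 %, rounded to 4 dp:

65.3060 %


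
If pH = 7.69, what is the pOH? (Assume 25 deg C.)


At 25 deg C, pH + pOH = 14.
pOH = 14 - pH = 14 - 7.69
pOH = 6.31:

6.31


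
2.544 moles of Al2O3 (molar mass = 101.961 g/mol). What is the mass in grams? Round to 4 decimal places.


mass = n * M
mass = 2.544 * 101.961
mass = 259.388784 g, rounded to 4 dp:

259.3888 g


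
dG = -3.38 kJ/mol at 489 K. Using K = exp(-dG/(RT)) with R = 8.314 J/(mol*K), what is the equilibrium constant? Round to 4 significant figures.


dG is in kJ/mol; multiply by 1000 to match R in J/(mol*K).
RT = 8.314 * 489 = 4065.546 J/mol
exponent = -dG*1000 / (RT) = -(-3.38*1000) / 4065.546 = 0.83137665
K = exp(0.83137665)
K = 2.296478, rounded to 4 significant figures:

2.296


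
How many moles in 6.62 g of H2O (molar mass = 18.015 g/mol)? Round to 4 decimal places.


n = mass / M
n = 6.62 / 18.015
n = 0.36747155 mol, rounded to 4 dp:

0.3675 mol


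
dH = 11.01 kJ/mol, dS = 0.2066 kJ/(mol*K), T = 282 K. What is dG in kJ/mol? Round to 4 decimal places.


Gibbs: dG = dH - T*dS (consistent units, dS already in kJ/(mol*K)).
T*dS = 282 * 0.2066 = 58.2612
dG = 11.01 - (58.2612)
dG = -47.2512 kJ/mol, rounded to 4 dp:

-47.2512 kJ/mol


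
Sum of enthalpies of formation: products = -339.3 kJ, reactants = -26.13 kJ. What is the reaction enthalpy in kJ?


dH_rxn = sum(dH_f products) - sum(dH_f reactants)
dH_rxn = -339.3 - (-26.13)
dH_rxn = -313.17 kJ:

-313.17 kJ


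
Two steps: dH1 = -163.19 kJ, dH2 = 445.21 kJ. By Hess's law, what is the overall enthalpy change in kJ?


Hess's law: enthalpy is a state function, so add the step enthalpies.
dH_total = dH1 + dH2 = -163.19 + (445.21)
dH_total = 282.02 kJ:

282.02 kJ


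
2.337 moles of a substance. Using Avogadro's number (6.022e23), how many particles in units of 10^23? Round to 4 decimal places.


N = n * NA, then divide by 1e23 for the requested units.
N / 1e23 = n * 6.022
N / 1e23 = 2.337 * 6.022
N / 1e23 = 14.073414, rounded to 4 dp:

14.0734


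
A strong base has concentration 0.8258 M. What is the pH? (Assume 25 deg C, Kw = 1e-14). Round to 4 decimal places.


A strong base dissociates completely, so [OH-] equals the given concentration.
pOH = -log10([OH-]) = -log10(0.8258) = 0.083125
pH = 14 - pOH = 14 - 0.083125
pH = 13.916875, rounded to 4 dp:

13.9169


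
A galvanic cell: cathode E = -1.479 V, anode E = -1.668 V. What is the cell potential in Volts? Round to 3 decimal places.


Standard cell potential: E_cell = E_cathode - E_anode.
E_cell = -1.479 - (-1.668)
E_cell = 0.189 V, rounded to 3 dp:

0.189 V


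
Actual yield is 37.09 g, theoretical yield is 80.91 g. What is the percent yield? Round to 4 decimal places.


% yield = 100 * actual / theoretical
% yield = 100 * 37.09 / 80.91
% yield = 45.84105797 %, rounded to 4 dp:

45.8411 %


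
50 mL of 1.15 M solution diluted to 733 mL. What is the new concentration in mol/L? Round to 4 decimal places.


Dilution: M1*V1 = M2*V2, solve for M2.
M2 = M1*V1 / V2
M2 = 1.15 * 50 / 733
M2 = 57.5 / 733
M2 = 0.07844475 mol/L, rounded to 4 dp:

0.0784 mol/L


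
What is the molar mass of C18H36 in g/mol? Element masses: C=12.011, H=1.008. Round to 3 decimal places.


M = sum(count * atomic_mass) over atoms.
M = 18*12.011 + 36*1.008
M = 216.198 + 36.288
M = 252.486 g/mol, rounded to 3 dp:

252.486 g/mol


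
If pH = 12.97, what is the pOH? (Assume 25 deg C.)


At 25 deg C, pH + pOH = 14.
pOH = 14 - pH = 14 - 12.97
pOH = 1.03:

1.03


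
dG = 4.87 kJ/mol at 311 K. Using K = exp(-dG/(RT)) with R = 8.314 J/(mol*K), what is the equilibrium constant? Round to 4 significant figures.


dG is in kJ/mol; multiply by 1000 to match R in J/(mol*K).
RT = 8.314 * 311 = 2585.654 J/mol
exponent = -dG*1000 / (RT) = -(4.87*1000) / 2585.654 = -1.88346933
K = exp(-1.88346933)
K = 0.15206164, rounded to 4 significant figures:

0.1521


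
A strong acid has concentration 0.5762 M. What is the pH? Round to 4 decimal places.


A strong acid dissociates completely, so [H+] equals the given concentration.
pH = -log10([H+]) = -log10(0.5762)
pH = 0.23942675, rounded to 4 dp:

0.2394


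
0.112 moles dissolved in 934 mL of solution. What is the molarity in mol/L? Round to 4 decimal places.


Convert volume to liters: V_L = V_mL / 1000.
V_L = 934 / 1000 = 0.934 L
M = n / V_L = 0.112 / 0.934
M = 0.11991435 mol/L, rounded to 4 dp:

0.1199 mol/L


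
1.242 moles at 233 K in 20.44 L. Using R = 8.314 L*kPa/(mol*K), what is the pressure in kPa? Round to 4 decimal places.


PV = nRT, solve for P = nRT / V.
nRT = 1.242 * 8.314 * 233 = 2405.9552
P = 2405.9552 / 20.44
P = 117.70818004 kPa, rounded to 4 dp:

117.7082 kPa


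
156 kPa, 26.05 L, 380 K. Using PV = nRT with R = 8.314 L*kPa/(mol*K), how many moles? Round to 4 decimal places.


PV = nRT, solve for n = PV / (RT).
PV = 156 * 26.05 = 4063.8
RT = 8.314 * 380 = 3159.32
n = 4063.8 / 3159.32
n = 1.28628945 mol, rounded to 4 dp:

1.2863 mol


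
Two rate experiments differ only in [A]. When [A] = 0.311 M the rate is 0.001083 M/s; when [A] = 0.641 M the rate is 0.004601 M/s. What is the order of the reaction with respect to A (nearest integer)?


Rate is proportional to [A]^n, so rate2/rate1 = ([A]2/[A]1)^n. Take logs to solve for n.
rate2/rate1 = 0.004601 / 0.001083 = 4.2484
[A]2/[A]1 = 0.641 / 0.311 = 2.0611
n = ln(4.2484) / ln(2.0611) = 2.0
Nearest integer order:

2


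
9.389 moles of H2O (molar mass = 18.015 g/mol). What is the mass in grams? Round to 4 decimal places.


mass = n * M
mass = 9.389 * 18.015
mass = 169.142835 g, rounded to 4 dp:

169.1428 g


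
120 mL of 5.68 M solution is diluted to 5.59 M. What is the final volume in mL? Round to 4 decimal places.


Dilution: M1*V1 = M2*V2, solve for V2.
V2 = M1*V1 / M2
V2 = 5.68 * 120 / 5.59
V2 = 681.6 / 5.59
V2 = 121.93202147 mL, rounded to 4 dp:

121.9320 mL


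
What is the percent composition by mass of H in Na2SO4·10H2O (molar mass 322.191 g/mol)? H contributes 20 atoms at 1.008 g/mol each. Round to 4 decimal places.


pct = 100 * (n_elem * M_elem) / M_total
mass_contribution = 20 * 1.008 = 20.16 g/mol
pct = 100 * 20.16 / 322.191
pct = 6.25715802 %, rounded to 4 dp:

6.2572 %


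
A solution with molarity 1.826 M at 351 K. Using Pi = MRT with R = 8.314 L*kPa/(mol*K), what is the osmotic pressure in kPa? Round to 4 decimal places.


Osmotic pressure (van't Hoff): Pi = M*R*T.
RT = 8.314 * 351 = 2918.214
Pi = 1.826 * 2918.214
Pi = 5328.658764 kPa, rounded to 4 dp:

5328.6588 kPa


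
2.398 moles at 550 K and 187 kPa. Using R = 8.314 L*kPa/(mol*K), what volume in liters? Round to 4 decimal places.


PV = nRT, solve for V = nRT / P.
nRT = 2.398 * 8.314 * 550 = 10965.3346
V = 10965.3346 / 187
V = 58.63815294 L, rounded to 4 dp:

58.6382 L


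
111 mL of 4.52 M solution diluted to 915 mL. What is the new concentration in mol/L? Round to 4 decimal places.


Dilution: M1*V1 = M2*V2, solve for M2.
M2 = M1*V1 / V2
M2 = 4.52 * 111 / 915
M2 = 501.72 / 915
M2 = 0.54832787 mol/L, rounded to 4 dp:

0.5483 mol/L


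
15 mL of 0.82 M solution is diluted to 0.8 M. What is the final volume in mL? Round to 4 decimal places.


Dilution: M1*V1 = M2*V2, solve for V2.
V2 = M1*V1 / M2
V2 = 0.82 * 15 / 0.8
V2 = 12.3 / 0.8
V2 = 15.375 mL, rounded to 4 dp:

15.3750 mL


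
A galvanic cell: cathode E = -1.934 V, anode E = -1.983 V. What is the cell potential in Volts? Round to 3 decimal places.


Standard cell potential: E_cell = E_cathode - E_anode.
E_cell = -1.934 - (-1.983)
E_cell = 0.049 V, rounded to 3 dp:

0.049 V


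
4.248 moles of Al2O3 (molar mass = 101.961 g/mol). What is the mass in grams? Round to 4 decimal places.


mass = n * M
mass = 4.248 * 101.961
mass = 433.130328 g, rounded to 4 dp:

433.1303 g


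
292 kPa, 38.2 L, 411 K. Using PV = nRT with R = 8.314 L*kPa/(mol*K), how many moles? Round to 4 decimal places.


PV = nRT, solve for n = PV / (RT).
PV = 292 * 38.2 = 11154.4
RT = 8.314 * 411 = 3417.054
n = 11154.4 / 3417.054
n = 3.26433238 mol, rounded to 4 dp:

3.2643 mol


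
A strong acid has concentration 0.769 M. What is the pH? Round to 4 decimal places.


A strong acid dissociates completely, so [H+] equals the given concentration.
pH = -log10([H+]) = -log10(0.769)
pH = 0.11407366, rounded to 4 dp:

0.1141


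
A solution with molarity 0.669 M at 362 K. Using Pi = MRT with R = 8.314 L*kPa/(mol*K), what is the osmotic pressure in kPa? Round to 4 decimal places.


Osmotic pressure (van't Hoff): Pi = M*R*T.
RT = 8.314 * 362 = 3009.668
Pi = 0.669 * 3009.668
Pi = 2013.467892 kPa, rounded to 4 dp:

2013.4679 kPa


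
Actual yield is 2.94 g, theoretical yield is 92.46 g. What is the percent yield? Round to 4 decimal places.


% yield = 100 * actual / theoretical
% yield = 100 * 2.94 / 92.46
% yield = 3.17975341 %, rounded to 4 dp:

3.1798 %


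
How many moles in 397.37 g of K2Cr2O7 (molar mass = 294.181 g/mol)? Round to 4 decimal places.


n = mass / M
n = 397.37 / 294.181
n = 1.35076704 mol, rounded to 4 dp:

1.3508 mol


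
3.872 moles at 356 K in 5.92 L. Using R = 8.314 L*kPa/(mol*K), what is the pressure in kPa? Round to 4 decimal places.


PV = nRT, solve for P = nRT / V.
nRT = 3.872 * 8.314 * 356 = 11460.2836
P = 11460.2836 / 5.92
P = 1935.85871622 kPa, rounded to 4 dp:

1935.8587 kPa


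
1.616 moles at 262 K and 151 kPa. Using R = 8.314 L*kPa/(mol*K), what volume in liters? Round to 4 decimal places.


PV = nRT, solve for V = nRT / P.
nRT = 1.616 * 8.314 * 262 = 3520.0811
V = 3520.0811 / 151
V = 23.31179536 L, rounded to 4 dp:

23.3118 L


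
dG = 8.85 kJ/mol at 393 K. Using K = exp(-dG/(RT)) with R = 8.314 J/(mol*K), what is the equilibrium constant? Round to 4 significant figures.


dG is in kJ/mol; multiply by 1000 to match R in J/(mol*K).
RT = 8.314 * 393 = 3267.402 J/mol
exponent = -dG*1000 / (RT) = -(8.85*1000) / 3267.402 = -2.70857397
K = exp(-2.70857397)
K = 0.066631758, rounded to 4 significant figures:

0.06663


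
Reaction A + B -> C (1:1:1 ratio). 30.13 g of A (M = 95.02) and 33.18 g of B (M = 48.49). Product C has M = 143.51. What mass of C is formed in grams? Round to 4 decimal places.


Find moles of each reactant; the smaller value is the limiting reagent in a 1:1:1 reaction, so moles_C equals moles of the limiter.
n_A = mass_A / M_A = 30.13 / 95.02 = 0.317091 mol
n_B = mass_B / M_B = 33.18 / 48.49 = 0.684265 mol
Limiting reagent: A (smaller), n_limiting = 0.317091 mol
mass_C = n_limiting * M_C = 0.317091 * 143.51
mass_C = 45.50572941 g, rounded to 4 dp:

45.5057 g


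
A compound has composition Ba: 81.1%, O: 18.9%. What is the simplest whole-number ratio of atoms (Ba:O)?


Assume 100 g of compound, divide each mass% by atomic mass to get moles, then normalize by the smallest to get a raw atom ratio.
Moles per 100 g: Ba: 81.1/137.327 = 0.5906, O: 18.9/15.999 = 1.1813
Raw ratio (divide by min = 0.5906): Ba: 1.0, O: 2.0
Multiply by 1 to clear fractions: Ba: 1.0 ~= 1, O: 2.0 ~= 2
Reduce by GCD to get the simplest whole-number ratio:

1:2


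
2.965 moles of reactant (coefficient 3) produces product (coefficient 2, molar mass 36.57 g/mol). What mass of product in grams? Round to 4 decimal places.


Use the coefficient ratio to convert reactant moles to product moles, then multiply by the product's molar mass.
moles_P = moles_R * (coeff_P / coeff_R) = 2.965 * (2/3) = 1.976667
mass_P = moles_P * M_P = 1.976667 * 36.57
mass_P = 72.28671219 g, rounded to 4 dp:

72.2867 g


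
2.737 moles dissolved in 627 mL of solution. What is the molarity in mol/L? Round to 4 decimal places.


Convert volume to liters: V_L = V_mL / 1000.
V_L = 627 / 1000 = 0.627 L
M = n / V_L = 2.737 / 0.627
M = 4.36523126 mol/L, rounded to 4 dp:

4.3652 mol/L


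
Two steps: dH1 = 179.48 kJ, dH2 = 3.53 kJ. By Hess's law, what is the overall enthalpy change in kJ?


Hess's law: enthalpy is a state function, so add the step enthalpies.
dH_total = dH1 + dH2 = 179.48 + (3.53)
dH_total = 183.01 kJ:

183.01 kJ


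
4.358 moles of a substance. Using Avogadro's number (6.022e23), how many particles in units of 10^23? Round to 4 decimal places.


N = n * NA, then divide by 1e23 for the requested units.
N / 1e23 = n * 6.022
N / 1e23 = 4.358 * 6.022
N / 1e23 = 26.243876, rounded to 4 dp:

26.2439


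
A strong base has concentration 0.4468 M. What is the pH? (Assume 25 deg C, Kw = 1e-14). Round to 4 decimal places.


A strong base dissociates completely, so [OH-] equals the given concentration.
pOH = -log10([OH-]) = -log10(0.4468) = 0.349887
pH = 14 - pOH = 14 - 0.349887
pH = 13.650113, rounded to 4 dp:

13.6501


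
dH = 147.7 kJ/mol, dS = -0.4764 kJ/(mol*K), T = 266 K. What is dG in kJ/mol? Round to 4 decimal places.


Gibbs: dG = dH - T*dS (consistent units, dS already in kJ/(mol*K)).
T*dS = 266 * -0.4764 = -126.7224
dG = 147.7 - (-126.7224)
dG = 274.4224 kJ/mol, rounded to 4 dp:

274.4224 kJ/mol


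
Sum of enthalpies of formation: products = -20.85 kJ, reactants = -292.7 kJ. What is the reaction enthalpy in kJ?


dH_rxn = sum(dH_f products) - sum(dH_f reactants)
dH_rxn = -20.85 - (-292.7)
dH_rxn = 271.85 kJ:

271.85 kJ


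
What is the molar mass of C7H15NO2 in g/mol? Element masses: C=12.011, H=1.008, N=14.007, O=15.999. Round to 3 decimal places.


M = sum(count * atomic_mass) over atoms.
M = 7*12.011 + 15*1.008 + 1*14.007 + 2*15.999
M = 84.077 + 15.12 + 14.007 + 31.998
M = 145.202 g/mol, rounded to 3 dp:

145.202 g/mol


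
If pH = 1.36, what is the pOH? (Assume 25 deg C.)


At 25 deg C, pH + pOH = 14.
pOH = 14 - pH = 14 - 1.36
pOH = 12.64:

12.64


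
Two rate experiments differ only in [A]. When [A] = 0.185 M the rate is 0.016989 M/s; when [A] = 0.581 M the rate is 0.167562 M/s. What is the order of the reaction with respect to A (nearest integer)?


Rate is proportional to [A]^n, so rate2/rate1 = ([A]2/[A]1)^n. Take logs to solve for n.
rate2/rate1 = 0.167562 / 0.016989 = 9.863
[A]2/[A]1 = 0.581 / 0.185 = 3.1405
n = ln(9.863) / ln(3.1405) = 2.0
Nearest integer order:

2


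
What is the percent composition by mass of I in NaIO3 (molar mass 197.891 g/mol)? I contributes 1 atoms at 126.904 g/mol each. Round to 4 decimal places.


pct = 100 * (n_elem * M_elem) / M_total
mass_contribution = 1 * 126.904 = 126.904 g/mol
pct = 100 * 126.904 / 197.891
pct = 64.12823221 %, rounded to 4 dp:

64.1282 %


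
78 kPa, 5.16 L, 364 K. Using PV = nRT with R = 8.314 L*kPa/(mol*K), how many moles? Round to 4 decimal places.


PV = nRT, solve for n = PV / (RT).
PV = 78 * 5.16 = 402.48
RT = 8.314 * 364 = 3026.296
n = 402.48 / 3026.296
n = 0.13299426 mol, rounded to 4 dp:

0.1330 mol


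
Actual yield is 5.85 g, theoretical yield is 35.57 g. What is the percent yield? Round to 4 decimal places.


% yield = 100 * actual / theoretical
% yield = 100 * 5.85 / 35.57
% yield = 16.44644363 %, rounded to 4 dp:

16.4464 %


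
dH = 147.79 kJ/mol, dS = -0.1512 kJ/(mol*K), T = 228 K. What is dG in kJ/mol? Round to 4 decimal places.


Gibbs: dG = dH - T*dS (consistent units, dS already in kJ/(mol*K)).
T*dS = 228 * -0.1512 = -34.4736
dG = 147.79 - (-34.4736)
dG = 182.2636 kJ/mol, rounded to 4 dp:

182.2636 kJ/mol


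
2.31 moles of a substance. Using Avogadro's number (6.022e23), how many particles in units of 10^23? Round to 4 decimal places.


N = n * NA, then divide by 1e23 for the requested units.
N / 1e23 = n * 6.022
N / 1e23 = 2.31 * 6.022
N / 1e23 = 13.91082, rounded to 4 dp:

13.9108


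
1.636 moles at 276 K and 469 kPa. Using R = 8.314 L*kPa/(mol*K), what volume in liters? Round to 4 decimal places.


PV = nRT, solve for V = nRT / P.
nRT = 1.636 * 8.314 * 276 = 3754.0703
V = 3754.0703 / 469
V = 8.00441429 L, rounded to 4 dp:

8.0044 L


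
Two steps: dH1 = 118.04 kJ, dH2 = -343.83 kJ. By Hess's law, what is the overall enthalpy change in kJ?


Hess's law: enthalpy is a state function, so add the step enthalpies.
dH_total = dH1 + dH2 = 118.04 + (-343.83)
dH_total = -225.79 kJ:

-225.79 kJ


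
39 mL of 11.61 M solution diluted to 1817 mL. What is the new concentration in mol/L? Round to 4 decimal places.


Dilution: M1*V1 = M2*V2, solve for M2.
M2 = M1*V1 / V2
M2 = 11.61 * 39 / 1817
M2 = 452.79 / 1817
M2 = 0.24919648 mol/L, rounded to 4 dp:

0.2492 mol/L


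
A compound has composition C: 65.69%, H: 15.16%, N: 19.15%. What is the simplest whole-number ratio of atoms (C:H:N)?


Assume 100 g of compound, divide each mass% by atomic mass to get moles, then normalize by the smallest to get a raw atom ratio.
Moles per 100 g: C: 65.69/12.011 = 5.4692, H: 15.16/1.008 = 15.0397, N: 19.15/14.007 = 1.3672
Raw ratio (divide by min = 1.3672): C: 4.0, H: 11.001, N: 1.0
Multiply by 1 to clear fractions: C: 4.0 ~= 4, H: 11.001 ~= 11, N: 1.0 ~= 1
Reduce by GCD to get the simplest whole-number ratio:

4:11:1


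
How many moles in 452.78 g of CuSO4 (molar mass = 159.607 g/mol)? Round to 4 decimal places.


n = mass / M
n = 452.78 / 159.607
n = 2.836843 mol, rounded to 4 dp:

2.8368 mol


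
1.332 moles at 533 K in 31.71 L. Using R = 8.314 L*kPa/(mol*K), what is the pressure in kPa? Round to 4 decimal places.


PV = nRT, solve for P = nRT / V.
nRT = 1.332 * 8.314 * 533 = 5902.5742
P = 5902.5742 / 31.71
P = 186.14235888 kPa, rounded to 4 dp:

186.1424 kPa


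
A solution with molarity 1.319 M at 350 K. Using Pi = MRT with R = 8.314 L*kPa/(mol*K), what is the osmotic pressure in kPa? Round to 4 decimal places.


Osmotic pressure (van't Hoff): Pi = M*R*T.
RT = 8.314 * 350 = 2909.9
Pi = 1.319 * 2909.9
Pi = 3838.1581 kPa, rounded to 4 dp:

3838.1581 kPa


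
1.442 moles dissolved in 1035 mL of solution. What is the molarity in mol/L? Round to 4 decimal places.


Convert volume to liters: V_L = V_mL / 1000.
V_L = 1035 / 1000 = 1.035 L
M = n / V_L = 1.442 / 1.035
M = 1.39323671 mol/L, rounded to 4 dp:

1.3932 mol/L


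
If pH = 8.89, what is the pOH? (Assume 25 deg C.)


At 25 deg C, pH + pOH = 14.
pOH = 14 - pH = 14 - 8.89
pOH = 5.11:

5.11


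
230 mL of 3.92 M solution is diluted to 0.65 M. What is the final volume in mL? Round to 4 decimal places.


Dilution: M1*V1 = M2*V2, solve for V2.
V2 = M1*V1 / M2
V2 = 3.92 * 230 / 0.65
V2 = 901.6 / 0.65
V2 = 1387.07692308 mL, rounded to 4 dp:

1387.0769 mL


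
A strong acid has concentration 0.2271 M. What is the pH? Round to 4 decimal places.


A strong acid dissociates completely, so [H+] equals the given concentration.
pH = -log10([H+]) = -log10(0.2271)
pH = 0.64378287, rounded to 4 dp:

0.6438


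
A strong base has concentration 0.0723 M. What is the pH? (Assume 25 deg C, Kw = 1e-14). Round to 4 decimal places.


A strong base dissociates completely, so [OH-] equals the given concentration.
pOH = -log10([OH-]) = -log10(0.0723) = 1.140862
pH = 14 - pOH = 14 - 1.140862
pH = 12.859138, rounded to 4 dp:

12.8591


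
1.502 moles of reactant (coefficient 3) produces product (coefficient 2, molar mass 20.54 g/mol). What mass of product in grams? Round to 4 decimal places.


Use the coefficient ratio to convert reactant moles to product moles, then multiply by the product's molar mass.
moles_P = moles_R * (coeff_P / coeff_R) = 1.502 * (2/3) = 1.001333
mass_P = moles_P * M_P = 1.001333 * 20.54
mass_P = 20.56737982 g, rounded to 4 dp:

20.5674 g


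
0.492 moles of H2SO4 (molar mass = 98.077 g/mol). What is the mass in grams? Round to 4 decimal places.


mass = n * M
mass = 0.492 * 98.077
mass = 48.253884 g, rounded to 4 dp:

48.2539 g


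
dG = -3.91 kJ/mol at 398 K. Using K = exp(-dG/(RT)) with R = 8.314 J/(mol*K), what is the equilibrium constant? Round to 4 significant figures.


dG is in kJ/mol; multiply by 1000 to match R in J/(mol*K).
RT = 8.314 * 398 = 3308.972 J/mol
exponent = -dG*1000 / (RT) = -(-3.91*1000) / 3308.972 = 1.18163587
K = exp(1.18163587)
K = 3.2597023, rounded to 4 significant figures:

3.260


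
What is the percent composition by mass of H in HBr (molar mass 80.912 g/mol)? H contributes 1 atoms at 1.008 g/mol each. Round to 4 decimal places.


pct = 100 * (n_elem * M_elem) / M_total
mass_contribution = 1 * 1.008 = 1.008 g/mol
pct = 100 * 1.008 / 80.912
pct = 1.2457979 %, rounded to 4 dp:

1.2458 %


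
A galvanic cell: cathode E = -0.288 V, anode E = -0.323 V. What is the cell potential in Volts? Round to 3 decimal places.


Standard cell potential: E_cell = E_cathode - E_anode.
E_cell = -0.288 - (-0.323)
E_cell = 0.035 V, rounded to 3 dp:

0.035 V


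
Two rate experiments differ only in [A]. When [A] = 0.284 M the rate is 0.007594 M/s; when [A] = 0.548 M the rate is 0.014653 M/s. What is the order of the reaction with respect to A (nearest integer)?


Rate is proportional to [A]^n, so rate2/rate1 = ([A]2/[A]1)^n. Take logs to solve for n.
rate2/rate1 = 0.014653 / 0.007594 = 1.9295
[A]2/[A]1 = 0.548 / 0.284 = 1.9296
n = ln(1.9295) / ln(1.9296) = 1.0
Nearest integer order:

1


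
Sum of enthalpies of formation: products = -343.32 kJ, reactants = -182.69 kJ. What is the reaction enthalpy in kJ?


dH_rxn = sum(dH_f products) - sum(dH_f reactants)
dH_rxn = -343.32 - (-182.69)
dH_rxn = -160.63 kJ:

-160.63 kJ


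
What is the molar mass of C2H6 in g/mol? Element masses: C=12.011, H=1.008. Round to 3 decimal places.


M = sum(count * atomic_mass) over atoms.
M = 2*12.011 + 6*1.008
M = 24.022 + 6.048
M = 30.07 g/mol, rounded to 3 dp:

30.070 g/mol


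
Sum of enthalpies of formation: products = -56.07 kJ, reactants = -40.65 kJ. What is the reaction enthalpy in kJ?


dH_rxn = sum(dH_f products) - sum(dH_f reactants)
dH_rxn = -56.07 - (-40.65)
dH_rxn = -15.42 kJ:

-15.42 kJ


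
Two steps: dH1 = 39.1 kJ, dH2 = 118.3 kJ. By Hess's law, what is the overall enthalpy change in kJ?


Hess's law: enthalpy is a state function, so add the step enthalpies.
dH_total = dH1 + dH2 = 39.1 + (118.3)
dH_total = 157.4 kJ:

157.40 kJ


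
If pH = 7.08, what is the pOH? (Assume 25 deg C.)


At 25 deg C, pH + pOH = 14.
pOH = 14 - pH = 14 - 7.08
pOH = 6.92:

6.92


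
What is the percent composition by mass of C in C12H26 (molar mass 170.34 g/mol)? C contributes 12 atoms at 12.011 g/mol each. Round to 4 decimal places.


pct = 100 * (n_elem * M_elem) / M_total
mass_contribution = 12 * 12.011 = 144.132 g/mol
pct = 100 * 144.132 / 170.34
pct = 84.61430081 %, rounded to 4 dp:

84.6143 %


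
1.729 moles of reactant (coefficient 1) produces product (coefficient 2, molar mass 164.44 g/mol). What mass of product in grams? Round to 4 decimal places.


Use the coefficient ratio to convert reactant moles to product moles, then multiply by the product's molar mass.
moles_P = moles_R * (coeff_P / coeff_R) = 1.729 * (2/1) = 3.458
mass_P = moles_P * M_P = 3.458 * 164.44
mass_P = 568.63352 g, rounded to 4 dp:

568.6335 g


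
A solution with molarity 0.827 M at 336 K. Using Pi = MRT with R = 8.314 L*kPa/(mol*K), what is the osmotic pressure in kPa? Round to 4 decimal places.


Osmotic pressure (van't Hoff): Pi = M*R*T.
RT = 8.314 * 336 = 2793.504
Pi = 0.827 * 2793.504
Pi = 2310.227808 kPa, rounded to 4 dp:

2310.2278 kPa


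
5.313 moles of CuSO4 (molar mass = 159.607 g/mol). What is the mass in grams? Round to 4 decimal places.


mass = n * M
mass = 5.313 * 159.607
mass = 847.991991 g, rounded to 4 dp:

847.9920 g


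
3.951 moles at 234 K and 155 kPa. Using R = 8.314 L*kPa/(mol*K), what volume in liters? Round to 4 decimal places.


PV = nRT, solve for V = nRT / P.
nRT = 3.951 * 8.314 * 234 = 7686.5757
V = 7686.5757 / 155
V = 49.59081097 L, rounded to 4 dp:

49.5908 L


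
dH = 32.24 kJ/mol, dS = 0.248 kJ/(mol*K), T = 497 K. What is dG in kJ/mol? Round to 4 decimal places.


Gibbs: dG = dH - T*dS (consistent units, dS already in kJ/(mol*K)).
T*dS = 497 * 0.248 = 123.256
dG = 32.24 - (123.256)
dG = -91.016 kJ/mol, rounded to 4 dp:

-91.0160 kJ/mol


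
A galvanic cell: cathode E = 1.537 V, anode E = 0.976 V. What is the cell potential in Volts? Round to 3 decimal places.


Standard cell potential: E_cell = E_cathode - E_anode.
E_cell = 1.537 - (0.976)
E_cell = 0.561 V, rounded to 3 dp:

0.561 V


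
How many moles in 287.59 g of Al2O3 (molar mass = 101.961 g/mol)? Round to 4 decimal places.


n = mass / M
n = 287.59 / 101.961
n = 2.82058826 mol, rounded to 4 dp:

2.8206 mol


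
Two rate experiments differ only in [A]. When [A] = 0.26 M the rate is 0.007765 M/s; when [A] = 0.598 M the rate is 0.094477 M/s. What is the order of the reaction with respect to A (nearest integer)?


Rate is proportional to [A]^n, so rate2/rate1 = ([A]2/[A]1)^n. Take logs to solve for n.
rate2/rate1 = 0.094477 / 0.007765 = 12.167
[A]2/[A]1 = 0.598 / 0.26 = 2.3
n = ln(12.167) / ln(2.3) = 3.0
Nearest integer order:

3


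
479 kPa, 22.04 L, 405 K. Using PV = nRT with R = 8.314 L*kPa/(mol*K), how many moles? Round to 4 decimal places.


PV = nRT, solve for n = PV / (RT).
PV = 479 * 22.04 = 10557.16
RT = 8.314 * 405 = 3367.17
n = 10557.16 / 3367.17
n = 3.13532135 mol, rounded to 4 dp:

3.1353 mol


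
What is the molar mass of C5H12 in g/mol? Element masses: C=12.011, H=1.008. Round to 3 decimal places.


M = sum(count * atomic_mass) over atoms.
M = 5*12.011 + 12*1.008
M = 60.055 + 12.096
M = 72.151 g/mol, rounded to 3 dp:

72.151 g/mol


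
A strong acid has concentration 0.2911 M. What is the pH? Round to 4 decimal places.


A strong acid dissociates completely, so [H+] equals the given concentration.
pH = -log10([H+]) = -log10(0.2911)
pH = 0.53595779, rounded to 4 dp:

0.5360


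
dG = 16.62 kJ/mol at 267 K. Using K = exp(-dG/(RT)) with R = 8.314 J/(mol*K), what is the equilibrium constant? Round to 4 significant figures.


dG is in kJ/mol; multiply by 1000 to match R in J/(mol*K).
RT = 8.314 * 267 = 2219.838 J/mol
exponent = -dG*1000 / (RT) = -(16.62*1000) / 2219.838 = -7.48703284
K = exp(-7.48703284)
K = 0.00056030301, rounded to 4 significant figures:

0.0005603


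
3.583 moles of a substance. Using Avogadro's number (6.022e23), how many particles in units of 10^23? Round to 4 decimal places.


N = n * NA, then divide by 1e23 for the requested units.
N / 1e23 = n * 6.022
N / 1e23 = 3.583 * 6.022
N / 1e23 = 21.576826, rounded to 4 dp:

21.5768


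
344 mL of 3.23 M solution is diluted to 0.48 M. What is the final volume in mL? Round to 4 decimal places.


Dilution: M1*V1 = M2*V2, solve for V2.
V2 = M1*V1 / M2
V2 = 3.23 * 344 / 0.48
V2 = 1111.12 / 0.48
V2 = 2314.83333333 mL, rounded to 4 dp:

2314.8333 mL


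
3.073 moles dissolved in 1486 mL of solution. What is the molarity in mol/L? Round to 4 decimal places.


Convert volume to liters: V_L = V_mL / 1000.
V_L = 1486 / 1000 = 1.486 L
M = n / V_L = 3.073 / 1.486
M = 2.0679677 mol/L, rounded to 4 dp:

2.0680 mol/L


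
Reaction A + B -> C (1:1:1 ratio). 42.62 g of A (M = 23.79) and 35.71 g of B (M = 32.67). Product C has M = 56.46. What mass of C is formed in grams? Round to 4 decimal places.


Find moles of each reactant; the smaller value is the limiting reagent in a 1:1:1 reaction, so moles_C equals moles of the limiter.
n_A = mass_A / M_A = 42.62 / 23.79 = 1.791509 mol
n_B = mass_B / M_B = 35.71 / 32.67 = 1.093052 mol
Limiting reagent: B (smaller), n_limiting = 1.093052 mol
mass_C = n_limiting * M_C = 1.093052 * 56.46
mass_C = 61.71371592 g, rounded to 4 dp:

61.7137 g


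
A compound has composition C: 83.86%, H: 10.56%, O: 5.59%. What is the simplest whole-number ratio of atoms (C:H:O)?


Assume 100 g of compound, divide each mass% by atomic mass to get moles, then normalize by the smallest to get a raw atom ratio.
Moles per 100 g: C: 83.86/12.011 = 6.9819, H: 10.56/1.008 = 10.4762, O: 5.59/15.999 = 0.3494
Raw ratio (divide by min = 0.3494): C: 19.983, H: 29.984, O: 1.0
Multiply by 1 to clear fractions: C: 19.983 ~= 20, H: 29.984 ~= 30, O: 1.0 ~= 1
Reduce by GCD to get the simplest whole-number ratio:

20:30:1


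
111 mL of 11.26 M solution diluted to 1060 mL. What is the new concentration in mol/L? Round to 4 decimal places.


Dilution: M1*V1 = M2*V2, solve for M2.
M2 = M1*V1 / V2
M2 = 11.26 * 111 / 1060
M2 = 1249.86 / 1060
M2 = 1.17911321 mol/L, rounded to 4 dp:

1.1791 mol/L


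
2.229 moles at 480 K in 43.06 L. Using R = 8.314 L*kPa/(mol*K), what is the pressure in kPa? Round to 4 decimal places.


PV = nRT, solve for P = nRT / V.
nRT = 2.229 * 8.314 * 480 = 8895.3149
P = 8895.3149 / 43.06
P = 206.57953785 kPa, rounded to 4 dp:

206.5795 kPa


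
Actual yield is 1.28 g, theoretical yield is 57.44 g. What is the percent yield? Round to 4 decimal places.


% yield = 100 * actual / theoretical
% yield = 100 * 1.28 / 57.44
% yield = 2.22841226 %, rounded to 4 dp:

2.2284 %


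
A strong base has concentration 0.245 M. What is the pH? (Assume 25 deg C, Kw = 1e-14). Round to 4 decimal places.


A strong base dissociates completely, so [OH-] equals the given concentration.
pOH = -log10([OH-]) = -log10(0.245) = 0.610834
pH = 14 - pOH = 14 - 0.610834
pH = 13.389166, rounded to 4 dp:

13.3892


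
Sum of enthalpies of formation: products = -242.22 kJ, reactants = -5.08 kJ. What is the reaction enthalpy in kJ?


dH_rxn = sum(dH_f products) - sum(dH_f reactants)
dH_rxn = -242.22 - (-5.08)
dH_rxn = -237.14 kJ:

-237.14 kJ


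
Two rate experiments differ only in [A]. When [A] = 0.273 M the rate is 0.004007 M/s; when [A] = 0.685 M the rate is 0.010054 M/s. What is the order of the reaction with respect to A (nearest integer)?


Rate is proportional to [A]^n, so rate2/rate1 = ([A]2/[A]1)^n. Take logs to solve for n.
rate2/rate1 = 0.010054 / 0.004007 = 2.5091
[A]2/[A]1 = 0.685 / 0.273 = 2.5092
n = ln(2.5091) / ln(2.5092) = 1.0
Nearest integer order:

1


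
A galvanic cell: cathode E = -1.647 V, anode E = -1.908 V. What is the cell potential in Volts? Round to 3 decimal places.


Standard cell potential: E_cell = E_cathode - E_anode.
E_cell = -1.647 - (-1.908)
E_cell = 0.261 V, rounded to 3 dp:

0.261 V


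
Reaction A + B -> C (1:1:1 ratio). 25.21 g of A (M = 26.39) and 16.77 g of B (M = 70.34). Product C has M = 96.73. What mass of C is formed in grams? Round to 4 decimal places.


Find moles of each reactant; the smaller value is the limiting reagent in a 1:1:1 reaction, so moles_C equals moles of the limiter.
n_A = mass_A / M_A = 25.21 / 26.39 = 0.955286 mol
n_B = mass_B / M_B = 16.77 / 70.34 = 0.238413 mol
Limiting reagent: B (smaller), n_limiting = 0.238413 mol
mass_C = n_limiting * M_C = 0.238413 * 96.73
mass_C = 23.06168949 g, rounded to 4 dp:

23.0617 g


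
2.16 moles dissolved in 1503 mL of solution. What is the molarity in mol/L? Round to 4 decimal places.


Convert volume to liters: V_L = V_mL / 1000.
V_L = 1503 / 1000 = 1.503 L
M = n / V_L = 2.16 / 1.503
M = 1.43712575 mol/L, rounded to 4 dp:

1.4371 mol/L


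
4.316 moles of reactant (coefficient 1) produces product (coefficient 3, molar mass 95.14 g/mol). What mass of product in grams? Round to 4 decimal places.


Use the coefficient ratio to convert reactant moles to product moles, then multiply by the product's molar mass.
moles_P = moles_R * (coeff_P / coeff_R) = 4.316 * (3/1) = 12.948
mass_P = moles_P * M_P = 12.948 * 95.14
mass_P = 1231.87272 g, rounded to 4 dp:

1231.8727 g


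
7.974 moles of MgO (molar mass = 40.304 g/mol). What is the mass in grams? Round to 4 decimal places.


mass = n * M
mass = 7.974 * 40.304
mass = 321.384096 g, rounded to 4 dp:

321.3841 g


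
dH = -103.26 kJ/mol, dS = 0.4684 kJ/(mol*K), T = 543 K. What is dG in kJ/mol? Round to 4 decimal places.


Gibbs: dG = dH - T*dS (consistent units, dS already in kJ/(mol*K)).
T*dS = 543 * 0.4684 = 254.3412
dG = -103.26 - (254.3412)
dG = -357.6012 kJ/mol, rounded to 4 dp:

-357.6012 kJ/mol


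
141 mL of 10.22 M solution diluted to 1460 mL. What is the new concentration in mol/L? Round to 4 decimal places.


Dilution: M1*V1 = M2*V2, solve for M2.
M2 = M1*V1 / V2
M2 = 10.22 * 141 / 1460
M2 = 1441.02 / 1460
M2 = 0.987 mol/L, rounded to 4 dp:

0.9870 mol/L


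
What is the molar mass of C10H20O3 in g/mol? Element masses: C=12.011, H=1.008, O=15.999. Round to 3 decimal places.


M = sum(count * atomic_mass) over atoms.
M = 10*12.011 + 20*1.008 + 3*15.999
M = 120.11 + 20.16 + 47.997
M = 188.267 g/mol, rounded to 3 dp:

188.267 g/mol


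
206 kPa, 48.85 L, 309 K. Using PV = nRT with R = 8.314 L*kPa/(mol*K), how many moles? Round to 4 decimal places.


PV = nRT, solve for n = PV / (RT).
PV = 206 * 48.85 = 10063.1
RT = 8.314 * 309 = 2569.026
n = 10063.1 / 2569.026
n = 3.91708764 mol, rounded to 4 dp:

3.9171 mol


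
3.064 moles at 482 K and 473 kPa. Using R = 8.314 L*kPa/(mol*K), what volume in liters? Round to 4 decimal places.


PV = nRT, solve for V = nRT / P.
nRT = 3.064 * 8.314 * 482 = 12278.5143
V = 12278.5143 / 473
V = 25.95880402 L, rounded to 4 dp:

25.9588 L


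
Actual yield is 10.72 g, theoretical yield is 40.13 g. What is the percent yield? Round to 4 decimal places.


% yield = 100 * actual / theoretical
% yield = 100 * 10.72 / 40.13
% yield = 26.71318216 %, rounded to 4 dp:

26.7132 %


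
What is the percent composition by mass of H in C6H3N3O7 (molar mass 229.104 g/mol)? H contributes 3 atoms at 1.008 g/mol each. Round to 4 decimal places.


pct = 100 * (n_elem * M_elem) / M_total
mass_contribution = 3 * 1.008 = 3.024 g/mol
pct = 100 * 3.024 / 229.104
pct = 1.31992458 %, rounded to 4 dp:

1.3199 %


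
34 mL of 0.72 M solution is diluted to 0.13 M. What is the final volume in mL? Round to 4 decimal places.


Dilution: M1*V1 = M2*V2, solve for V2.
V2 = M1*V1 / M2
V2 = 0.72 * 34 / 0.13
V2 = 24.48 / 0.13
V2 = 188.30769231 mL, rounded to 4 dp:

188.3077 mL


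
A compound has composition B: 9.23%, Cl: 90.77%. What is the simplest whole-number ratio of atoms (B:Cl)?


Assume 100 g of compound, divide each mass% by atomic mass to get moles, then normalize by the smallest to get a raw atom ratio.
Moles per 100 g: B: 9.23/10.81 = 0.8538, Cl: 90.77/35.453 = 2.5603
Raw ratio (divide by min = 0.8538): B: 1.0, Cl: 2.999
Multiply by 1 to clear fractions: B: 1.0 ~= 1, Cl: 2.999 ~= 3
Reduce by GCD to get the simplest whole-number ratio:

1:3


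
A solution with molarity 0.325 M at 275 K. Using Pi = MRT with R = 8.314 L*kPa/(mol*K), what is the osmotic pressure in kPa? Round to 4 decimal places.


Osmotic pressure (van't Hoff): Pi = M*R*T.
RT = 8.314 * 275 = 2286.35
Pi = 0.325 * 2286.35
Pi = 743.06375 kPa, rounded to 4 dp:

743.0638 kPa


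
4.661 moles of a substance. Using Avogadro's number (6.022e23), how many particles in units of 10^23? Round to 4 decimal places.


N = n * NA, then divide by 1e23 for the requested units.
N / 1e23 = n * 6.022
N / 1e23 = 4.661 * 6.022
N / 1e23 = 28.068542, rounded to 4 dp:

28.0685


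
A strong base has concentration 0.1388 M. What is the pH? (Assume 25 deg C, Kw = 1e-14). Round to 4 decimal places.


A strong base dissociates completely, so [OH-] equals the given concentration.
pOH = -log10([OH-]) = -log10(0.1388) = 0.857611
pH = 14 - pOH = 14 - 0.857611
pH = 13.142389, rounded to 4 dp:

13.1424


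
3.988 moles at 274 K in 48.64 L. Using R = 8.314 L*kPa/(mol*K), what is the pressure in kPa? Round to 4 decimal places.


PV = nRT, solve for P = nRT / V.
nRT = 3.988 * 8.314 * 274 = 9084.8076
P = 9084.8076 / 48.64
P = 186.77647204 kPa, rounded to 4 dp:

186.7765 kPa


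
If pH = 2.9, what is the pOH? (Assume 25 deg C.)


At 25 deg C, pH + pOH = 14.
pOH = 14 - pH = 14 - 2.9
pOH = 11.1:

11.10


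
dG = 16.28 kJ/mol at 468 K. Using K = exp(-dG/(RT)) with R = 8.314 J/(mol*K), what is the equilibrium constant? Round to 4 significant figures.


dG is in kJ/mol; multiply by 1000 to match R in J/(mol*K).
RT = 8.314 * 468 = 3890.952 J/mol
exponent = -dG*1000 / (RT) = -(16.28*1000) / 3890.952 = -4.18406601
K = exp(-4.18406601)
K = 0.01523643, rounded to 4 significant figures:

0.01524


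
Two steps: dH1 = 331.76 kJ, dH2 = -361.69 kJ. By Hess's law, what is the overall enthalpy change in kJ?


Hess's law: enthalpy is a state function, so add the step enthalpies.
dH_total = dH1 + dH2 = 331.76 + (-361.69)
dH_total = -29.93 kJ:

-29.93 kJ


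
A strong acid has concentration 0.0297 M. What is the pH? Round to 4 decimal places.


A strong acid dissociates completely, so [H+] equals the given concentration.
pH = -log10([H+]) = -log10(0.0297)
pH = 1.52724355, rounded to 4 dp:

1.5272


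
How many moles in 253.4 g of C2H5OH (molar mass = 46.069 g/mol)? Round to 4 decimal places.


n = mass / M
n = 253.4 / 46.069
n = 5.50044498 mol, rounded to 4 dp:

5.5004 mol
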